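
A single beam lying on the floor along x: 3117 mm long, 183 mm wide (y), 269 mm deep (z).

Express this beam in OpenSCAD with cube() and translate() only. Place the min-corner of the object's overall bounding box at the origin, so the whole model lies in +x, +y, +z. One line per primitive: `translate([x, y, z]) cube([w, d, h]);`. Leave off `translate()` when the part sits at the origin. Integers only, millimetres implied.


cube([3117, 183, 269]);


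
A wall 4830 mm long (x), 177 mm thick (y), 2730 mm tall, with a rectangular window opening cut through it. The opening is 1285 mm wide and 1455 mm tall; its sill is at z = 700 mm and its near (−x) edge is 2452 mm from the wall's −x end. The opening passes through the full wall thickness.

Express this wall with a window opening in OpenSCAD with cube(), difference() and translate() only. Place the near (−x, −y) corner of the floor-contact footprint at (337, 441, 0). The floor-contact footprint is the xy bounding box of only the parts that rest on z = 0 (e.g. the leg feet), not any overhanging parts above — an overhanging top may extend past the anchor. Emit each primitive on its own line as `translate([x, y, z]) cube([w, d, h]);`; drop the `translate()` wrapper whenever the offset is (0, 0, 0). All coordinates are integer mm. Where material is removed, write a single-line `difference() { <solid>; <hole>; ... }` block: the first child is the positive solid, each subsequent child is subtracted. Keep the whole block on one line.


difference() { translate([337, 441, 0]) cube([4830, 177, 2730]); translate([2789, 441, 700]) cube([1285, 177, 1455]); }


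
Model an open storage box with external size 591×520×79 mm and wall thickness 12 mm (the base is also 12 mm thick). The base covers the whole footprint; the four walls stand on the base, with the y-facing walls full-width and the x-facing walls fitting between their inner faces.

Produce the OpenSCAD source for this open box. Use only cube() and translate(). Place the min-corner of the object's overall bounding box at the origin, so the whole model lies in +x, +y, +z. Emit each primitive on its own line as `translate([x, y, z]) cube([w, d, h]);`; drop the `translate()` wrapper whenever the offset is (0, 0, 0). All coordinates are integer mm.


cube([591, 520, 12]);
translate([0, 0, 12]) cube([591, 12, 67]);
translate([0, 508, 12]) cube([591, 12, 67]);
translate([0, 12, 12]) cube([12, 496, 67]);
translate([579, 12, 12]) cube([12, 496, 67]);


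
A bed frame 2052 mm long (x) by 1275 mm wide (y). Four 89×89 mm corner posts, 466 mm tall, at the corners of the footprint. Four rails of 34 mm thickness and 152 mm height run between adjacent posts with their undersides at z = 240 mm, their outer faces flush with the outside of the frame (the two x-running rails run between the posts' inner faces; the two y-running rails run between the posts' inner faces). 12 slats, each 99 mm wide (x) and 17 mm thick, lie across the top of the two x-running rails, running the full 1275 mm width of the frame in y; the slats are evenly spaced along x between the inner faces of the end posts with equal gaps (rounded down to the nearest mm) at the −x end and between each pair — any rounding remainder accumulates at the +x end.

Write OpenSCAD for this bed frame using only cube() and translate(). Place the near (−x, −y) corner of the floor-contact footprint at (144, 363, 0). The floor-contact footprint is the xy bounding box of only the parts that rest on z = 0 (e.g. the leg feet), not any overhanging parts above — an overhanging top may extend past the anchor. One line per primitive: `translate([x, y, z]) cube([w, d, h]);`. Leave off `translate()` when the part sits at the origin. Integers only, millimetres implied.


// slat z = rail_z + rail_h = 240 + 152 = 392
// slat gap = ⌊(1874 − 12·99) / 13⌋ = 52
translate([144, 363, 0]) cube([89, 89, 466]);
translate([144, 1549, 0]) cube([89, 89, 466]);
translate([2107, 363, 0]) cube([89, 89, 466]);
translate([2107, 1549, 0]) cube([89, 89, 466]);
translate([233, 363, 240]) cube([1874, 34, 152]);
translate([233, 1604, 240]) cube([1874, 34, 152]);
translate([144, 452, 240]) cube([34, 1097, 152]);
translate([2162, 452, 240]) cube([34, 1097, 152]);
translate([285, 363, 392]) cube([99, 1275, 17]);
translate([436, 363, 392]) cube([99, 1275, 17]);
translate([587, 363, 392]) cube([99, 1275, 17]);
translate([738, 363, 392]) cube([99, 1275, 17]);
translate([889, 363, 392]) cube([99, 1275, 17]);
translate([1040, 363, 392]) cube([99, 1275, 17]);
translate([1191, 363, 392]) cube([99, 1275, 17]);
translate([1342, 363, 392]) cube([99, 1275, 17]);
translate([1493, 363, 392]) cube([99, 1275, 17]);
translate([1644, 363, 392]) cube([99, 1275, 17]);
translate([1795, 363, 392]) cube([99, 1275, 17]);
translate([1946, 363, 392]) cube([99, 1275, 17]);


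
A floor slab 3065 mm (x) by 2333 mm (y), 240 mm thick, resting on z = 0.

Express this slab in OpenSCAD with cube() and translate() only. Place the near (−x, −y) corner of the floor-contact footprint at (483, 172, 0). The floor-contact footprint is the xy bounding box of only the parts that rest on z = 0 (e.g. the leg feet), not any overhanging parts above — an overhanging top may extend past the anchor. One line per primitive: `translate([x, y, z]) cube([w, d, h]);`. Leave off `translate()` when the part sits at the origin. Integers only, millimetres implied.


translate([483, 172, 0]) cube([3065, 2333, 240]);


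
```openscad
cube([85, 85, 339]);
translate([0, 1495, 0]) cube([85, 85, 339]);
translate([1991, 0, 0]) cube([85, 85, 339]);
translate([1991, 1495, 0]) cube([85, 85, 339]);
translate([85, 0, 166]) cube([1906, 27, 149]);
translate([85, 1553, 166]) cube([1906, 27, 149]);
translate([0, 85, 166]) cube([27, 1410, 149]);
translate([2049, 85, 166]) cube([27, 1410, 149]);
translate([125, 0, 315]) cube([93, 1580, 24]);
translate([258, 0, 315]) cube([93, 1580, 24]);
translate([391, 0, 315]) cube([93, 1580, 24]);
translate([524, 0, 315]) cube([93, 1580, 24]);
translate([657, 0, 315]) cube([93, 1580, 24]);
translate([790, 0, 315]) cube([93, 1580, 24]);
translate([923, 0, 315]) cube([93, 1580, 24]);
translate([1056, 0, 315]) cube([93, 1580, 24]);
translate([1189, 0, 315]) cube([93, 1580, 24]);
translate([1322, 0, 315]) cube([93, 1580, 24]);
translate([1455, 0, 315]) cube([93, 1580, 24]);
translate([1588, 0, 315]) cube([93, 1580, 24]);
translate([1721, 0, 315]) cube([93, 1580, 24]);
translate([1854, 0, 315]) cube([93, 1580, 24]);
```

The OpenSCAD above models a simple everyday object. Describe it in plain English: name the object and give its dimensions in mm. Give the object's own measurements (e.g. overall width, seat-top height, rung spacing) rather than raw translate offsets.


A bed frame 2076 mm long (x) by 1580 mm wide (y). Four 85×85 mm corner posts, 339 mm tall, at the corners of the footprint. Four rails of 27 mm thickness and 149 mm height run between adjacent posts with their undersides at z = 166 mm, their outer faces flush with the outside of the frame (the two x-running rails run between the posts' inner faces; the two y-running rails run between the posts' inner faces). 14 slats, each 93 mm wide (x) and 24 mm thick, lie across the top of the two x-running rails, running the full 1580 mm width of the frame in y; along x they sit between the end posts with a 40 mm gap after the −x posts and between neighbouring slats, leaving 44 mm before the +x posts.


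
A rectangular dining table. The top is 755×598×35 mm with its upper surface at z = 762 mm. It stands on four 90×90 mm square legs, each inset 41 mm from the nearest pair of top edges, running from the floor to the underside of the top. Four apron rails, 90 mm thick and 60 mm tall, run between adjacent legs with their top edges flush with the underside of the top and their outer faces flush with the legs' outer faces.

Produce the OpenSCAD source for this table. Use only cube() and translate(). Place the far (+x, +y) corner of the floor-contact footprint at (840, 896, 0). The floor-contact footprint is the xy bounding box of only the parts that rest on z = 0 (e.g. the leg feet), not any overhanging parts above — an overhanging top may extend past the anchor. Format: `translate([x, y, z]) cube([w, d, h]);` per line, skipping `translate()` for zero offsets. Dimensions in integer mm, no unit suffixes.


// leg_h = 762 - 35 = 727
// apron z = 727 - 60 = 667
translate([126, 339, 727]) cube([755, 598, 35]);
translate([167, 380, 0]) cube([90, 90, 727]);
translate([750, 380, 0]) cube([90, 90, 727]);
translate([167, 806, 0]) cube([90, 90, 727]);
translate([750, 806, 0]) cube([90, 90, 727]);
translate([257, 380, 667]) cube([493, 90, 60]);
translate([257, 806, 667]) cube([493, 90, 60]);
translate([167, 470, 667]) cube([90, 336, 60]);
translate([750, 470, 667]) cube([90, 336, 60]);


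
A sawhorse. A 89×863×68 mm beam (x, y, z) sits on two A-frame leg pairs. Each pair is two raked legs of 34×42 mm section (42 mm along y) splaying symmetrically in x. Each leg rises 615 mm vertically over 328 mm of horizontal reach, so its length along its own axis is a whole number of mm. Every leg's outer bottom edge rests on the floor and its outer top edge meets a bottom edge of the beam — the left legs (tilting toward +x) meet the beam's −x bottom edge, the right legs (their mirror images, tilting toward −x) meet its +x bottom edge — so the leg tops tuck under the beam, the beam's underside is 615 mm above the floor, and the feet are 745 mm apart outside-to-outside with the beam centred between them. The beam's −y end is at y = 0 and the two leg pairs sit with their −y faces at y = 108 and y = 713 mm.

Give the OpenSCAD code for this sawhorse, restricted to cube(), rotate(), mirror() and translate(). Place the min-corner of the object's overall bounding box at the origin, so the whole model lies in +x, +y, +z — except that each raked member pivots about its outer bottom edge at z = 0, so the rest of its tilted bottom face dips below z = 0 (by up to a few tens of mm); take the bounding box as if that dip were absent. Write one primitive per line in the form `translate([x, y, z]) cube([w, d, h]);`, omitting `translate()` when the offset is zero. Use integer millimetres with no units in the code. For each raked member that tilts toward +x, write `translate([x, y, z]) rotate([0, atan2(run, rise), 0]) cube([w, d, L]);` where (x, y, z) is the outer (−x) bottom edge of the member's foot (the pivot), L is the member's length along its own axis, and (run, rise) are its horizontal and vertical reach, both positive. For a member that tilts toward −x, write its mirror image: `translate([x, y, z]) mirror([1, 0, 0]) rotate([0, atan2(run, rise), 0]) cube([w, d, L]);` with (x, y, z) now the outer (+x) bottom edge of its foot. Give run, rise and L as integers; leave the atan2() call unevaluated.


translate([328, 0, 615]) cube([89, 863, 68]);
translate([0, 108, 0]) rotate([0, atan2(328, 615), 0]) cube([34, 42, 697]);
translate([745, 108, 0]) mirror([1, 0, 0]) rotate([0, atan2(328, 615), 0]) cube([34, 42, 697]);
translate([0, 713, 0]) rotate([0, atan2(328, 615), 0]) cube([34, 42, 697]);
translate([745, 713, 0]) mirror([1, 0, 0]) rotate([0, atan2(328, 615), 0]) cube([34, 42, 697]);


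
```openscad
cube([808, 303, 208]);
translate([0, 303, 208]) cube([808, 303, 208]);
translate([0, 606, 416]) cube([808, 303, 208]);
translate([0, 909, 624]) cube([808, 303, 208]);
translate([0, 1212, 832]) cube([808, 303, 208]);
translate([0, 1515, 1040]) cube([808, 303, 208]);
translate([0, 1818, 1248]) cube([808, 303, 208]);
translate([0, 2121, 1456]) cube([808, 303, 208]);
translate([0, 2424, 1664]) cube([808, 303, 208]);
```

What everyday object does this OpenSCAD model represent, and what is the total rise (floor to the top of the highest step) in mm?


A staircase. The total rise is 1872 mm.

9 identical blocks, each offset up and back from the previous — a staircase. Each step is 208 mm tall and there are 9 of them, so the total rise is 9 × 208 = 1872 mm.


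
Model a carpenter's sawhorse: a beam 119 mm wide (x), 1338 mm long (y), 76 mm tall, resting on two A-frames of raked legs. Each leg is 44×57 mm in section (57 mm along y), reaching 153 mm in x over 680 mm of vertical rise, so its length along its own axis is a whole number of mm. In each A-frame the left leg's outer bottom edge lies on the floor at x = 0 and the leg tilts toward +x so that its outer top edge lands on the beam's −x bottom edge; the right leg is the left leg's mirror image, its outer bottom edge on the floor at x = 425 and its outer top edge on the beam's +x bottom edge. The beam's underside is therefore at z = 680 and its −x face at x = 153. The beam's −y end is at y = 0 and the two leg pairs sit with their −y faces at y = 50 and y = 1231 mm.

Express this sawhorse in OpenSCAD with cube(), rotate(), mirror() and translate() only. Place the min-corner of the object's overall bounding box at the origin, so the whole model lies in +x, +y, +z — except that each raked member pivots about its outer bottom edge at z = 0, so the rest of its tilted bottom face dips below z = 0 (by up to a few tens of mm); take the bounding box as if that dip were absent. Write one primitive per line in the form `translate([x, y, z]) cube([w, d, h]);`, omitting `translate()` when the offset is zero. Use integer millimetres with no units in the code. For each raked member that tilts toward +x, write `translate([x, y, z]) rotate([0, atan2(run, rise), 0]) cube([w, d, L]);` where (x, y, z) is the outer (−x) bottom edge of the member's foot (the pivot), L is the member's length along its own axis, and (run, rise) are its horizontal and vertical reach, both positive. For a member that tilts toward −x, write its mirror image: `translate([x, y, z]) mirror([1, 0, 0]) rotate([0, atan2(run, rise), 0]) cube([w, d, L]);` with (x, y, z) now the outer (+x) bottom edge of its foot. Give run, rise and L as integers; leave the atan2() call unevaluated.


translate([153, 0, 680]) cube([119, 1338, 76]);
translate([0, 50, 0]) rotate([0, atan2(153, 680), 0]) cube([44, 57, 697]);
translate([425, 50, 0]) mirror([1, 0, 0]) rotate([0, atan2(153, 680), 0]) cube([44, 57, 697]);
translate([0, 1231, 0]) rotate([0, atan2(153, 680), 0]) cube([44, 57, 697]);
translate([425, 1231, 0]) mirror([1, 0, 0]) rotate([0, atan2(153, 680), 0]) cube([44, 57, 697]);


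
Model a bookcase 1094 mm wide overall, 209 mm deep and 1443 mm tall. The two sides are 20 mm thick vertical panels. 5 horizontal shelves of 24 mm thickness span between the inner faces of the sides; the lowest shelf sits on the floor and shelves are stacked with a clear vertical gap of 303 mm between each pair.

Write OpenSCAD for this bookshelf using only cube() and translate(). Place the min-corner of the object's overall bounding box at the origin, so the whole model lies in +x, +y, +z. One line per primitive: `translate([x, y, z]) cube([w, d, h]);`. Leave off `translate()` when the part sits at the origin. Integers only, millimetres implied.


cube([20, 209, 1443]);
translate([1074, 0, 0]) cube([20, 209, 1443]);
translate([20, 0, 0]) cube([1054, 209, 24]);
translate([20, 0, 327]) cube([1054, 209, 24]);
translate([20, 0, 654]) cube([1054, 209, 24]);
translate([20, 0, 981]) cube([1054, 209, 24]);
translate([20, 0, 1308]) cube([1054, 209, 24]);


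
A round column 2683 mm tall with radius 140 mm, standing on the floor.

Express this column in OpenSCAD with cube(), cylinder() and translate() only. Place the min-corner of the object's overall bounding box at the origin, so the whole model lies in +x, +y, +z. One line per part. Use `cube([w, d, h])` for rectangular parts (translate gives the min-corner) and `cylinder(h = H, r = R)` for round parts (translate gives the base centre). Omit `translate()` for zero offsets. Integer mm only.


translate([140, 140, 0]) cylinder(h = 2683, r = 140);


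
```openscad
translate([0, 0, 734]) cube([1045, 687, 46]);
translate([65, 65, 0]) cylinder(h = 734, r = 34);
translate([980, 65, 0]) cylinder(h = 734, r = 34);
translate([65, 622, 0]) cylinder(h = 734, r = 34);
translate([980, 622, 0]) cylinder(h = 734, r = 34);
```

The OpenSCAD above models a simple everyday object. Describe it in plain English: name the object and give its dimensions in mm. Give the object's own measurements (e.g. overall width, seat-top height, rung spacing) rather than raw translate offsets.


A table: top 1045 mm (x) × 687 mm (y), 46 mm thick, upper face at z = 780 mm, on four round legs of 68 mm diameter, each leg's bounding box inset 31 mm from the nearest pair of top edges from z = 0 to the bottom of the top.


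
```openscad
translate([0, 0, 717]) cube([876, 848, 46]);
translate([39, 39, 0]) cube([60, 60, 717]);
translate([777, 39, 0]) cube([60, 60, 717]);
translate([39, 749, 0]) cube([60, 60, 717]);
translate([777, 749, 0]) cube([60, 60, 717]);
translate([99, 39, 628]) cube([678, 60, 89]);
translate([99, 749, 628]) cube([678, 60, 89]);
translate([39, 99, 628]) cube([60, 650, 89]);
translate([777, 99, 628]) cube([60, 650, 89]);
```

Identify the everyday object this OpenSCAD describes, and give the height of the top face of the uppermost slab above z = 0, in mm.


A table. The table height is 763 mm.

A 876×848×46 slab sits at z = 717 on four 60 mm square posts — a table. The top surface is at 717 + 46 = 763 mm.


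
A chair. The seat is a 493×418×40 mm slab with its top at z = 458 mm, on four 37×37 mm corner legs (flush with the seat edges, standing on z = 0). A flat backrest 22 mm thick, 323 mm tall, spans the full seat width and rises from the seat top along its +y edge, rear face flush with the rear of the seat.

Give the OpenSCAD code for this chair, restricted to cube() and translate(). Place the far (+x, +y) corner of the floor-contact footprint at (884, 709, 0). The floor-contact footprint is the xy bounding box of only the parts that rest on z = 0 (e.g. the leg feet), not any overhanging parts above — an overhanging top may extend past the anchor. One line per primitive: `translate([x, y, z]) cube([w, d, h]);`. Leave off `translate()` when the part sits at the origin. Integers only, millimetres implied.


// leg_h = 458 - 40 = 418
translate([391, 291, 418]) cube([493, 418, 40]);
translate([391, 291, 0]) cube([37, 37, 418]);
translate([847, 291, 0]) cube([37, 37, 418]);
translate([391, 672, 0]) cube([37, 37, 418]);
translate([847, 672, 0]) cube([37, 37, 418]);
translate([391, 687, 458]) cube([493, 22, 323]);


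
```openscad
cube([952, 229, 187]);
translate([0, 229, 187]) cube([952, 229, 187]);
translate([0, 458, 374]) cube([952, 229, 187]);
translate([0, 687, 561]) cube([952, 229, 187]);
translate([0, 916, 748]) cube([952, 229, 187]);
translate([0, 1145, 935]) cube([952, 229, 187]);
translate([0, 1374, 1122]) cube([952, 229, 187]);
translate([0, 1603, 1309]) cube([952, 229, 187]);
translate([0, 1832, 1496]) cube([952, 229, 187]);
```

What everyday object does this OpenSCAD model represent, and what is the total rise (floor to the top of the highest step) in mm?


A staircase. The total rise is 1683 mm.

9 identical blocks, each offset up and back from the previous — a staircase. Each step is 187 mm tall and there are 9 of them, so the total rise is 9 × 187 = 1683 mm.


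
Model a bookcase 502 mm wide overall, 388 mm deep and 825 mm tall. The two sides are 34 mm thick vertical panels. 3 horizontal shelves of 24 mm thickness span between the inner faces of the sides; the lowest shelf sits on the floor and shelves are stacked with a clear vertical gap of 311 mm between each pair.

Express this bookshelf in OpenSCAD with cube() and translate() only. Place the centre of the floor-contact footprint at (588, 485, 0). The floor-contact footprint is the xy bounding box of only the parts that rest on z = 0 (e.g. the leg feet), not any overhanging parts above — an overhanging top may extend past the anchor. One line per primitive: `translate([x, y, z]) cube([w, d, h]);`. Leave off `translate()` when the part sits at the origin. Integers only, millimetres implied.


translate([337, 291, 0]) cube([34, 388, 825]);
translate([805, 291, 0]) cube([34, 388, 825]);
translate([371, 291, 0]) cube([434, 388, 24]);
translate([371, 291, 335]) cube([434, 388, 24]);
translate([371, 291, 670]) cube([434, 388, 24]);


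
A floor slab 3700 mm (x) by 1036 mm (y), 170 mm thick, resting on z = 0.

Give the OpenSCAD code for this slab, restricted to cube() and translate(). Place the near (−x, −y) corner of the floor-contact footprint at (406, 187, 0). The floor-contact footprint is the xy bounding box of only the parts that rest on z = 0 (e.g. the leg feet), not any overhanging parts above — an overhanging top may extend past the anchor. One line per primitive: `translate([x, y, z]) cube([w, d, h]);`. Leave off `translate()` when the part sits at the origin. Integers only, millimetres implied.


translate([406, 187, 0]) cube([3700, 1036, 170]);


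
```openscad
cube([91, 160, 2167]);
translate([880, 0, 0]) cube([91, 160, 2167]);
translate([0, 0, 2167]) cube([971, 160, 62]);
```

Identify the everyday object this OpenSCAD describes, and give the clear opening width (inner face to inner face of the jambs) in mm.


A door frame. The clear opening width is 789 mm.

Two 2167 mm tall posts with a header on top — a door frame. The left jamb is 91 mm wide at x = 0; the right jamb starts at x = 880. The clear opening is 880 − 91 = 789 mm.


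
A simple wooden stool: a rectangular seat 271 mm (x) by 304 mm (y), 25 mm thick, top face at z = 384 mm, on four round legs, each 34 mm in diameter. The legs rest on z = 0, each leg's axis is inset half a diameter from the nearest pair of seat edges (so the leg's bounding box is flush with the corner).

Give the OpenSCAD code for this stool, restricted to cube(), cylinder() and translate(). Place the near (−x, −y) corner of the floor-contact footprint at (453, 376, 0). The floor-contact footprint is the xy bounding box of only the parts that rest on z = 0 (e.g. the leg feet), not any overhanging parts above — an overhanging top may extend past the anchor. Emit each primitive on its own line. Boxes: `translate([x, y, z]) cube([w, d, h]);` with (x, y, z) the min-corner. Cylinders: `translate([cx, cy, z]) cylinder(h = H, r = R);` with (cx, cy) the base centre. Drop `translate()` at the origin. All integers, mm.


translate([453, 376, 359]) cube([271, 304, 25]);
translate([470, 393, 0]) cylinder(h = 359, r = 17);
translate([707, 393, 0]) cylinder(h = 359, r = 17);
translate([470, 663, 0]) cylinder(h = 359, r = 17);
translate([707, 663, 0]) cylinder(h = 359, r = 17);


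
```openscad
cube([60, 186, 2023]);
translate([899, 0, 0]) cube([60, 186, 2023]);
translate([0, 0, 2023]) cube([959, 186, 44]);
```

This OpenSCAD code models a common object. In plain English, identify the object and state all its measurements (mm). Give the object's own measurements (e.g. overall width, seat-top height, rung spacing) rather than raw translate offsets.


A door frame. The clear opening is 839 mm wide and 2023 mm high. Two 60 mm wide jambs, 186 mm deep, stand either side of the opening from the floor to the top of the opening. A 44 mm thick head sits across the top of both jambs, spanning the full outside width of the frame.


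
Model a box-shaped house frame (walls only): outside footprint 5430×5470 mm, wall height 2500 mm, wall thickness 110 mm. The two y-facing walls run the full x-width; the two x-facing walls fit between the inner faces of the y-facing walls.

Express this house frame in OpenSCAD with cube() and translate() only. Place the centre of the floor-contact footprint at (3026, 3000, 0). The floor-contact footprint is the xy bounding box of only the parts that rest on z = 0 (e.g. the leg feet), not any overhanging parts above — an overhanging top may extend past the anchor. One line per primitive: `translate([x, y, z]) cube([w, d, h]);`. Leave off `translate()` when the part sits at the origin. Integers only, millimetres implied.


translate([311, 265, 0]) cube([5430, 110, 2500]);
translate([311, 5625, 0]) cube([5430, 110, 2500]);
translate([311, 375, 0]) cube([110, 5250, 2500]);
translate([5631, 375, 0]) cube([110, 5250, 2500]);


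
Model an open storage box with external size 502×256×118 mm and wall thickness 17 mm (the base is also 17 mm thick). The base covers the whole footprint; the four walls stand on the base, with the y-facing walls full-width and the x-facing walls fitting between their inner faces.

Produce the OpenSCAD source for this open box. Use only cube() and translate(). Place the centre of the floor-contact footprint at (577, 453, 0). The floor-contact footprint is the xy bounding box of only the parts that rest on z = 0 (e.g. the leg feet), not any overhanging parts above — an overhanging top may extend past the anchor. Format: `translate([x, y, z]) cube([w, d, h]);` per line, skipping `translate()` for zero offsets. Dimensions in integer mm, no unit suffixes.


translate([326, 325, 0]) cube([502, 256, 17]);
translate([326, 325, 17]) cube([502, 17, 101]);
translate([326, 564, 17]) cube([502, 17, 101]);
translate([326, 342, 17]) cube([17, 222, 101]);
translate([811, 342, 17]) cube([17, 222, 101]);


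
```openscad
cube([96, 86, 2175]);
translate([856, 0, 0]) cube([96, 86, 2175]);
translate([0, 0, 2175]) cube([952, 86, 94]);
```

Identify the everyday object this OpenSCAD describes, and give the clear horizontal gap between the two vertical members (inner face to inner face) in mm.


A door frame. The clear opening width is 760 mm.

Two 2175 mm tall posts with a header on top — a door frame. The left jamb is 96 mm wide at x = 0; the right jamb starts at x = 856. The clear opening is 856 − 96 = 760 mm.


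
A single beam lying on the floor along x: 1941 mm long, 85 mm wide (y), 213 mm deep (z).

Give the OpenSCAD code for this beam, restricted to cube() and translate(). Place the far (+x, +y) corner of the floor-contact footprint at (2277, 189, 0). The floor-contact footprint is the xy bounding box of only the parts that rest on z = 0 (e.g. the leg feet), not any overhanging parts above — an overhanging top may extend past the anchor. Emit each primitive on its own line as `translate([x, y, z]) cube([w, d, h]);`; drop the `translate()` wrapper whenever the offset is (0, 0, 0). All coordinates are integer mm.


translate([336, 104, 0]) cube([1941, 85, 213]);


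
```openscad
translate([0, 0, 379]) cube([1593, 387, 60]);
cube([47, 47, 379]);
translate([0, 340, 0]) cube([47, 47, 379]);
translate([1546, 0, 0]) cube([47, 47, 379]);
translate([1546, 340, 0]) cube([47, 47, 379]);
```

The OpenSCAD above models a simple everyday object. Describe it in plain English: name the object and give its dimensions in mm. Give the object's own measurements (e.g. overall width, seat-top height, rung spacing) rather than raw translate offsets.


A bench: a 1593×387 mm seat slab, 60 mm thick, top at z = 439 mm, on four 47×47 mm square legs flush with the seat corners and standing on z = 0.


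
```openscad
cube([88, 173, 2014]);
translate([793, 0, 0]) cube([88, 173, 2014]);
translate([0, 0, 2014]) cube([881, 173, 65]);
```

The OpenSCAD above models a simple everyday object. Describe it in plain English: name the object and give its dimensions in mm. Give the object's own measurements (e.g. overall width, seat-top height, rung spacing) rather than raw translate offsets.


A door frame. The clear opening is 705 mm wide and 2014 mm high. Two 88 mm wide jambs, 173 mm deep, stand either side of the opening from the floor to the top of the opening. A 65 mm thick head sits across the top of both jambs, spanning the full outside width of the frame.


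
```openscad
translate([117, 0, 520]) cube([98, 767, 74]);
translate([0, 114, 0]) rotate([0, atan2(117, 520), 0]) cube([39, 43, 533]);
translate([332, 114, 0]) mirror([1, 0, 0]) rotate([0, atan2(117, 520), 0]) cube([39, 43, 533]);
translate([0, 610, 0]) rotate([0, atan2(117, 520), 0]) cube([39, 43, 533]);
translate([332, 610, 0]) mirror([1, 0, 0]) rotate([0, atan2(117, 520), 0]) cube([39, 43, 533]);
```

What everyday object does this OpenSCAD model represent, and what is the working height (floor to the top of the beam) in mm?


A sawhorse. The overall height is 594 mm.

A beam across two mirrored pairs of raked legs — a sawhorse. The beam's underside is at z = 520 (matching the legs' vertical rise in atan2(117, 520)) and the beam is 74 mm tall, so its top is at 520 + 74 = 594 mm. The raked legs top out at the beam's underside, so that is the highest point.


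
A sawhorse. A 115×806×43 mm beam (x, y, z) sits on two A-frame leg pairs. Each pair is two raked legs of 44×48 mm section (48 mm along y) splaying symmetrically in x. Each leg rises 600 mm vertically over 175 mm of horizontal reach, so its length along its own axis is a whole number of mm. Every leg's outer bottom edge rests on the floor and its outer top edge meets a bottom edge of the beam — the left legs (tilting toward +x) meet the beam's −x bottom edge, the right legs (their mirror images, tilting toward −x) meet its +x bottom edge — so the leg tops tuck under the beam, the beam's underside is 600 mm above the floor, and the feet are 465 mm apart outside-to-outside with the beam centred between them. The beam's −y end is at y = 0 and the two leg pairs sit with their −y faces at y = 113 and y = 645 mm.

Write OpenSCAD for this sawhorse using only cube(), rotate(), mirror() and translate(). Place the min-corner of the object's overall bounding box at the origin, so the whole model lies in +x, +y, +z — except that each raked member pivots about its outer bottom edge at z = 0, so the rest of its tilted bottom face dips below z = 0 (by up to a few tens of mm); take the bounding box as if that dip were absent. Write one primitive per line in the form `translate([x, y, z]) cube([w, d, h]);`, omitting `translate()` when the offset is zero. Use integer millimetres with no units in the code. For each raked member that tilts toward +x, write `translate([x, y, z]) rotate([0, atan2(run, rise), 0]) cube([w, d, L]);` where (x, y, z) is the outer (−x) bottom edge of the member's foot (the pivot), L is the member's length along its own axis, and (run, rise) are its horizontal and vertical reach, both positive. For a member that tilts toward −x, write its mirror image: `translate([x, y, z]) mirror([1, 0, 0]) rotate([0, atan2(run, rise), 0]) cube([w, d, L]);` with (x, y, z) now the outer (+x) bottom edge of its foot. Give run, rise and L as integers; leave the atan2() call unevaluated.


translate([175, 0, 600]) cube([115, 806, 43]);
translate([0, 113, 0]) rotate([0, atan2(175, 600), 0]) cube([44, 48, 625]);
translate([465, 113, 0]) mirror([1, 0, 0]) rotate([0, atan2(175, 600), 0]) cube([44, 48, 625]);
translate([0, 645, 0]) rotate([0, atan2(175, 600), 0]) cube([44, 48, 625]);
translate([465, 645, 0]) mirror([1, 0, 0]) rotate([0, atan2(175, 600), 0]) cube([44, 48, 625]);


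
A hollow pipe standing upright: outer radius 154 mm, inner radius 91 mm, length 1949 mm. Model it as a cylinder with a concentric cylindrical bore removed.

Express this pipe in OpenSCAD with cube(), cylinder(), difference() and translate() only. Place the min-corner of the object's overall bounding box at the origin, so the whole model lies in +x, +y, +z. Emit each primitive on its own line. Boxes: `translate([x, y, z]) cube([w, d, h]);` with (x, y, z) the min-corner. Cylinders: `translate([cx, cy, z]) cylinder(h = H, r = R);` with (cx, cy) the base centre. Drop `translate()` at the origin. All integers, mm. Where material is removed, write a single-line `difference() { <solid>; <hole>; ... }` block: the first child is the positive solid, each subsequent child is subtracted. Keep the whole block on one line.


difference() { translate([154, 154, 0]) cylinder(h = 1949, r = 154); translate([154, 154, 0]) cylinder(h = 1949, r = 91); }


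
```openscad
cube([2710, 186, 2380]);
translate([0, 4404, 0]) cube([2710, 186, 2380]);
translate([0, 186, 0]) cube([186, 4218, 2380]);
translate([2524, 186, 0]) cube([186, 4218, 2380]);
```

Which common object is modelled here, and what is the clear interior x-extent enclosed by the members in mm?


A house (or room) frame. The interior width is 2338 mm.

Four 2380 mm walls enclosing a rectangle with no floor or roof — a room or house frame. Outside width is 2710 mm and wall thickness is 186 mm, so the interior width is 2710 − 2 × 186 = 2338 mm.


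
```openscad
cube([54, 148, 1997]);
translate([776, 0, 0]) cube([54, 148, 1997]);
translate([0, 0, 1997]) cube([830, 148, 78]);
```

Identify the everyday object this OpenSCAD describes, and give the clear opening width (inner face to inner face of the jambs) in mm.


A door frame. The clear opening width is 722 mm.

Two 1997 mm tall posts with a header on top — a door frame. The left jamb is 54 mm wide at x = 0; the right jamb starts at x = 776. The clear opening is 776 − 54 = 722 mm.


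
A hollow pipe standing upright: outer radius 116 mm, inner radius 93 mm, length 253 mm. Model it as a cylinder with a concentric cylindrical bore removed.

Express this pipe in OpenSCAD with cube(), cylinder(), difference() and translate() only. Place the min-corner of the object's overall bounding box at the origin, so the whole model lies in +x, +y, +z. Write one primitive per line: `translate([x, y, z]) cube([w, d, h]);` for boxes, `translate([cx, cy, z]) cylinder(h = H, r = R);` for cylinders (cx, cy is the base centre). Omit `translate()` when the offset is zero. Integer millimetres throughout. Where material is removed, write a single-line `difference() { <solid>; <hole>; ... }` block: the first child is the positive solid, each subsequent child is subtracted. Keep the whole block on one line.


difference() { translate([116, 116, 0]) cylinder(h = 253, r = 116); translate([116, 116, 0]) cylinder(h = 253, r = 93); }


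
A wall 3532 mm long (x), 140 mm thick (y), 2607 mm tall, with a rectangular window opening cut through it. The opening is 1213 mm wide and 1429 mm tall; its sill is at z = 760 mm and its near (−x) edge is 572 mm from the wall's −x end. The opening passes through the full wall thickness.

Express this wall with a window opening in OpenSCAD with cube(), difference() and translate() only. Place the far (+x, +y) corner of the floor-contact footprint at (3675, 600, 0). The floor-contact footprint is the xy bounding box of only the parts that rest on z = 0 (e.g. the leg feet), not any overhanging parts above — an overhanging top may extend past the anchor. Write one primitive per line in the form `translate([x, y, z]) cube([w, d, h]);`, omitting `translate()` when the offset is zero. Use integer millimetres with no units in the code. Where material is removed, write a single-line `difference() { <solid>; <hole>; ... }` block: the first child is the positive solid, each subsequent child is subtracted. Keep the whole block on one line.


difference() { translate([143, 460, 0]) cube([3532, 140, 2607]); translate([715, 460, 760]) cube([1213, 140, 1429]); }


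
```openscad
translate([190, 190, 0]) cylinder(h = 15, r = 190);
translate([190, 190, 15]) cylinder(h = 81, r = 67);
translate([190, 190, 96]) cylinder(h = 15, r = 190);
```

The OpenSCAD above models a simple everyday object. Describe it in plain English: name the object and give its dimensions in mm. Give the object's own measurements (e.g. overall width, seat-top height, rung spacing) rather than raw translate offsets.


A spool: two coaxial disc flanges of radius 190 mm and thickness 15 mm, joined by a core cylinder of radius 67 mm and height 81 mm. The lower flange rests on z = 0 and the three cylinders share a vertical axis.


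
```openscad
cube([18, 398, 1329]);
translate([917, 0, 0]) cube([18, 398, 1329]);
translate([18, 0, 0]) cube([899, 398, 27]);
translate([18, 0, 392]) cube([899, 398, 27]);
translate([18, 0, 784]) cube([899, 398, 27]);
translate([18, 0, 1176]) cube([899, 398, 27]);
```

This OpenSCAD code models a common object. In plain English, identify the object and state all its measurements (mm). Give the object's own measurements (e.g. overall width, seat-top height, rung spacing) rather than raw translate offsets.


An open bookshelf. Two side panels, each 18 mm thick, 398 mm deep and 1329 mm tall, stand 935 mm apart (outside-to-outside). Between them sit 4 shelves, each 27 mm thick and 398 mm deep, spanning the full gap between the sides. The bottom shelf rests on the floor (its underside at z = 0) and the clear gap between one shelf's top and the next shelf's underside is 365 mm.


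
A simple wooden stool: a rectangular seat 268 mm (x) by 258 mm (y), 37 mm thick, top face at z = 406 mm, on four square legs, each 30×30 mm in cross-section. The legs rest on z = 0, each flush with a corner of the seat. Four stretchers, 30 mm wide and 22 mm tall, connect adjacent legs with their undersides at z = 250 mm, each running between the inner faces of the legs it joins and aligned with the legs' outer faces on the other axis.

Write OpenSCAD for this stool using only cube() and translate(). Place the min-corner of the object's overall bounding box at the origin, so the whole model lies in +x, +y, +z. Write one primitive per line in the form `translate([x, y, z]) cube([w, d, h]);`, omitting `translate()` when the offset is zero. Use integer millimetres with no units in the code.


translate([0, 0, 369]) cube([268, 258, 37]);
cube([30, 30, 369]);
translate([238, 0, 0]) cube([30, 30, 369]);
translate([0, 228, 0]) cube([30, 30, 369]);
translate([238, 228, 0]) cube([30, 30, 369]);
translate([30, 0, 250]) cube([208, 30, 22]);
translate([30, 228, 250]) cube([208, 30, 22]);
translate([0, 30, 250]) cube([30, 198, 22]);
translate([238, 30, 250]) cube([30, 198, 22]);


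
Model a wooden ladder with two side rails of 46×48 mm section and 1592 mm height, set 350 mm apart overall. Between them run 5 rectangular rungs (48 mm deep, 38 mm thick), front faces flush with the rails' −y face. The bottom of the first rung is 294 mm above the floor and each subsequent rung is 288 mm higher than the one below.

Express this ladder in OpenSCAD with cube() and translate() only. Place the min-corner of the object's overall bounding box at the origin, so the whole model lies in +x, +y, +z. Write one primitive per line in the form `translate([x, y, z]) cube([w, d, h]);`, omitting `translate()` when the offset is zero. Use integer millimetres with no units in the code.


cube([46, 48, 1592]);
translate([304, 0, 0]) cube([46, 48, 1592]);
translate([46, 0, 294]) cube([258, 48, 38]);
translate([46, 0, 582]) cube([258, 48, 38]);
translate([46, 0, 870]) cube([258, 48, 38]);
translate([46, 0, 1158]) cube([258, 48, 38]);
translate([46, 0, 1446]) cube([258, 48, 38]);


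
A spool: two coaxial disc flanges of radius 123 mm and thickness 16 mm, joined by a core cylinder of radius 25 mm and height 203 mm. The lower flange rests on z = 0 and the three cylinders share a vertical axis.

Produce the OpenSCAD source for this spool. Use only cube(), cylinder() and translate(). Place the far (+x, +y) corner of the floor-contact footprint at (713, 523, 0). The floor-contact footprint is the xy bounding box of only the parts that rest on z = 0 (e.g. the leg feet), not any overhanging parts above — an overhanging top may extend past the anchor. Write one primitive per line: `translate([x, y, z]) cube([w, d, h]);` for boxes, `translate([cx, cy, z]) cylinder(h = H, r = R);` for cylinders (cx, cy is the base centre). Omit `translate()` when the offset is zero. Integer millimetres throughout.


translate([590, 400, 0]) cylinder(h = 16, r = 123);
translate([590, 400, 16]) cylinder(h = 203, r = 25);
translate([590, 400, 219]) cylinder(h = 16, r = 123);


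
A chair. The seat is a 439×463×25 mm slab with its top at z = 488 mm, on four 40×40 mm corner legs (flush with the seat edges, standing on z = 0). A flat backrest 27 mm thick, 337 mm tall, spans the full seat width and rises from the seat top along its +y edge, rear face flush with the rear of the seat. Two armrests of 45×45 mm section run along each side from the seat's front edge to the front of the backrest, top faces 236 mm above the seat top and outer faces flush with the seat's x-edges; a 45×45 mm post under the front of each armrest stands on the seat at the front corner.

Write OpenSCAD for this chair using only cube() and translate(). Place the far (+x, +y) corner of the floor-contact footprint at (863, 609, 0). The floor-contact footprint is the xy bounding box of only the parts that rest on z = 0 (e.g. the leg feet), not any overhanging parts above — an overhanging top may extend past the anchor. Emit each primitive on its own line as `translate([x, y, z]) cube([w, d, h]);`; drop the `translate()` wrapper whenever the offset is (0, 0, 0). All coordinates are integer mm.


translate([424, 146, 463]) cube([439, 463, 25]);
translate([424, 146, 0]) cube([40, 40, 463]);
translate([823, 146, 0]) cube([40, 40, 463]);
translate([424, 569, 0]) cube([40, 40, 463]);
translate([823, 569, 0]) cube([40, 40, 463]);
translate([424, 582, 488]) cube([439, 27, 337]);
translate([424, 146, 679]) cube([45, 436, 45]);
translate([818, 146, 679]) cube([45, 436, 45]);
translate([424, 146, 488]) cube([45, 45, 191]);
translate([818, 146, 488]) cube([45, 45, 191]);
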